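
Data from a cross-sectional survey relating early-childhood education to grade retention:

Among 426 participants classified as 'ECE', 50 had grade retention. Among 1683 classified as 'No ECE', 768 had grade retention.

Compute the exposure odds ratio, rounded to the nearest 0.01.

0.16

From the description: a = 50, b = 376, c = 768, d = 915.
OR = (a·d)/(b·c) = (50 × 915) / (376 × 768) = 45750 / 288768 = 0.15843
Exposure is associated with lower odds of grade retention (OR = 0.16 < 1).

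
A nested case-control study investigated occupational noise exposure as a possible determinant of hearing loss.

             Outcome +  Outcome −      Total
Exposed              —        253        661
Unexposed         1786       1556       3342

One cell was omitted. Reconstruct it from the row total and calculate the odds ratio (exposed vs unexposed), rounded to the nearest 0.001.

The missing cell is in the exposed row: 661 − 253 = 408.
So a = 408, b = 253, c = 1786, d = 1556.
OR = (a·d)/(b·c) = (408 × 1556) / (253 × 1786) = 634848 / 451858 = 1.40497

1.405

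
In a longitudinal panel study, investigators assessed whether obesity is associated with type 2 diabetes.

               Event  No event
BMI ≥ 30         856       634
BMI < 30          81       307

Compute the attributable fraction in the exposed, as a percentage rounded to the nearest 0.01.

63.66

Cells: a = 856, b = 634, c = 81, d = 307.
Risk in exposed = 856/1490 = 0.57450; risk in unexposed = 81/388 = 0.20876.
RR = 0.57450/0.20876 = 2.75191
AR% = (RR − 1)/RR × 100 = (2.75191 − 1)/2.75191 × 100 = 63.6616%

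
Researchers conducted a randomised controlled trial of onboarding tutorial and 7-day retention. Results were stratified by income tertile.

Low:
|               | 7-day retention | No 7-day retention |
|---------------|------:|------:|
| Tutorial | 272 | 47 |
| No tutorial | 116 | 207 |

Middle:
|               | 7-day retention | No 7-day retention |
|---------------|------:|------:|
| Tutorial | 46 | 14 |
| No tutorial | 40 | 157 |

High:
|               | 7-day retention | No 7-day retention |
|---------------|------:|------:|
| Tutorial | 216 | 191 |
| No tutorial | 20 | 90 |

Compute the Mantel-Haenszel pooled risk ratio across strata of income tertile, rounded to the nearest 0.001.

RR_MH = Σ(aᵢ·n₀ᵢ/nᵢ) / Σ(cᵢ·n₁ᵢ/nᵢ), with n₁ᵢ = aᵢ+bᵢ (exposed), n₀ᵢ = cᵢ+dᵢ (unexposed), nᵢ = n₁ᵢ+n₀ᵢ.
Stratum 1 (Low): n₁ = 319, n₀ = 323, n = 642; a·n₀/n = 272·323/642 = 136.8474; c·n₁/n = 116·319/642 = 57.6386
Stratum 2 (Middle): n₁ = 60, n₀ = 197, n = 257; a·n₀/n = 46·197/257 = 35.2607; c·n₁/n = 40·60/257 = 9.3385
Stratum 3 (High): n₁ = 407, n₀ = 110, n = 517; a·n₀/n = 216·110/517 = 45.9574; c·n₁/n = 20·407/517 = 15.7447
RR_MH = (136.8474 + 35.2607 + 45.9574) / (57.6386 + 9.3385 + 15.7447) = 218.0655 / 82.7218 = 2.63613

2.636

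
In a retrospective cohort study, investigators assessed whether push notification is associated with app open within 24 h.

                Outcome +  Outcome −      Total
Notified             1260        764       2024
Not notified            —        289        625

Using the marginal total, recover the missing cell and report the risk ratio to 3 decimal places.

1.158

The missing cell is in the unexposed row: 625 − 289 = 336.
So a = 1260, b = 764, c = 336, d = 289.
RR = [a/(a+b)] / [c/(c+d)] = (1260/2024) / (336/625) = 0.62253/0.53760 = 1.15798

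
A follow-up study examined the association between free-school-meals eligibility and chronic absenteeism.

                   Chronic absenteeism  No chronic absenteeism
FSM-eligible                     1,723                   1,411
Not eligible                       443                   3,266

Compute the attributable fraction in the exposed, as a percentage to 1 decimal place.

Cells: a = 1723, b = 1411, c = 443, d = 3266.
Risk in exposed = 1723/3134 = 0.54978; risk in unexposed = 443/3709 = 0.11944.
RR = 0.54978/0.11944 = 4.60298
AR% = (RR − 1)/RR × 100 = (4.60298 − 1)/4.60298 × 100 = 78.2750%

78.3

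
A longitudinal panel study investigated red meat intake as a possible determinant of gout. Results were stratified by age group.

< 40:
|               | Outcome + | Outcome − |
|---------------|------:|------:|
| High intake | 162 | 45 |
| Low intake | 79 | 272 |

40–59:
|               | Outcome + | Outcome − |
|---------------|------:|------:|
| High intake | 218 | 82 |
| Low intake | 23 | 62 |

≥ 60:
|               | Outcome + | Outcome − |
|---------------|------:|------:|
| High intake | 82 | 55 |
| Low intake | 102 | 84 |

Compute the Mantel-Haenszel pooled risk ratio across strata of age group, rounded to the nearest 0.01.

RR_MH = Σ(aᵢ·n₀ᵢ/nᵢ) / Σ(cᵢ·n₁ᵢ/nᵢ), with n₁ᵢ = aᵢ+bᵢ (exposed), n₀ᵢ = cᵢ+dᵢ (unexposed), nᵢ = n₁ᵢ+n₀ᵢ.
Stratum 1 (< 40): n₁ = 207, n₀ = 351, n = 558; a·n₀/n = 162·351/558 = 101.9032; c·n₁/n = 79·207/558 = 29.3065
Stratum 2 (40–59): n₁ = 300, n₀ = 85, n = 385; a·n₀/n = 218·85/385 = 48.1299; c·n₁/n = 23·300/385 = 17.9221
Stratum 3 (≥ 60): n₁ = 137, n₀ = 186, n = 323; a·n₀/n = 82·186/323 = 47.2198; c·n₁/n = 102·137/323 = 43.2632
RR_MH = (101.9032 + 48.1299 + 47.2198) / (29.3065 + 17.9221 + 43.2632) = 197.2529 / 90.4917 = 2.17979

2.18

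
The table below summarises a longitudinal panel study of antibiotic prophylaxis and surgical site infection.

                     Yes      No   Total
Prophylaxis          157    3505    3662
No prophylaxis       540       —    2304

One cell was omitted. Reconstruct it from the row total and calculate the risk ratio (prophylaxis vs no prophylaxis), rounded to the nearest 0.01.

0.18

The missing cell is in the unexposed row: 2304 − 540 = 1764.
So a = 157, b = 3505, c = 540, d = 1764.
RR = [a/(a+b)] / [c/(c+d)] = (157/3662) / (540/2304) = 0.04287/0.23438 = 0.18292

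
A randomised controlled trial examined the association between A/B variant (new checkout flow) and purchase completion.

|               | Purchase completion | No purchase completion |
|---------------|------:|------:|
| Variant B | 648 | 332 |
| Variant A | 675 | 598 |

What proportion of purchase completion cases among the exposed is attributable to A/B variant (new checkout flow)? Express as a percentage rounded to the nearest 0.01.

Cells: a = 648, b = 332, c = 675, d = 598.
Risk in exposed = 648/980 = 0.66122; risk in unexposed = 675/1273 = 0.53024.
RR = 0.66122/0.53024 = 1.24702
AR% = (RR − 1)/RR × 100 = (1.24702 − 1)/1.24702 × 100 = 19.8089%

19.81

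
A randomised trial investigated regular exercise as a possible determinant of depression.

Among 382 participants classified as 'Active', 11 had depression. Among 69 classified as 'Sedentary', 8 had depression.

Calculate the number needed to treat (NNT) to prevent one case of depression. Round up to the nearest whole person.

12

Risk in treated group = 11/382 = 0.02880; risk in control = 8/69 = 0.11594.
Absolute risk reduction = 0.11594 − 0.02880 = 0.08715
NNT = 1 / ARR = 1 / 0.08715 = 11.475 → round up → 12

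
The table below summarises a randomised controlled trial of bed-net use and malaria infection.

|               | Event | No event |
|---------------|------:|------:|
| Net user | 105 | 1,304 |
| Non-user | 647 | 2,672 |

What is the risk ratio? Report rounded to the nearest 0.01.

0.38

Cells: a = 105, b = 1304, c = 647, d = 2672.
Risk in exposed = 105/1409 = 0.07452; risk in unexposed = 647/3319 = 0.19494.
RR = 0.07452 / 0.19494 = 0.38228
The risk is 62% lower among the exposed than among the unexposed.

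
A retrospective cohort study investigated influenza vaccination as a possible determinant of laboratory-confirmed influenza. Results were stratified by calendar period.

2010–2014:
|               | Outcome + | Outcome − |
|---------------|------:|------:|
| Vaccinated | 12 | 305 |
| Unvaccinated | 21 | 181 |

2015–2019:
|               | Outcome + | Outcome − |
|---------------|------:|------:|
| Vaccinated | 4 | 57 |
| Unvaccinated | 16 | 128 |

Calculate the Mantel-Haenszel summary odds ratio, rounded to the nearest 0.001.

0.398

OR_MH = Σ(aᵢdᵢ/nᵢ) / Σ(bᵢcᵢ/nᵢ), where nᵢ is the stratum total.
Stratum 1 (2010–2014): n = 519; a·d/n = 12·181/519 = 4.1850; b·c/n = 305·21/519 = 12.3410
Stratum 2 (2015–2019): n = 205; a·d/n = 4·128/205 = 2.4976; b·c/n = 57·16/205 = 4.4488
OR_MH = (4.1850 + 2.4976) / (12.3410 + 4.4488) = 6.6825 / 16.7898 = 0.39801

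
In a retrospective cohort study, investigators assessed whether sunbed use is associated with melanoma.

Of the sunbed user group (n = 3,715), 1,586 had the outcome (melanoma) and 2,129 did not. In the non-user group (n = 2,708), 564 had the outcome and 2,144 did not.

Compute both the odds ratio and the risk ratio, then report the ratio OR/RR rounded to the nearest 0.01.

From the description: a = 1586, b = 2129, c = 564, d = 2144.
OR = (1586·2144)/(2129·564) = 3400384/1200756 = 2.83187
Risk in exposed = 1586/3715 = 0.42692; risk in unexposed = 564/2708 = 0.20827; RR = 2.04981
OR/RR = 2.83187 / 2.04981 = 1.38153
The outcome is not rare, so the OR lies further from 1 than the RR.

1.38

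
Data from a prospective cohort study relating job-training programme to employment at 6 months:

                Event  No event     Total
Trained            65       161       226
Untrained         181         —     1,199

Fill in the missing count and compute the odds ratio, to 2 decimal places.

2.27

The missing cell is in the unexposed row: 1199 − 181 = 1018.
So a = 65, b = 161, c = 181, d = 1018.
OR = (a·d)/(b·c) = (65 × 1018) / (161 × 181) = 66170 / 29141 = 2.27068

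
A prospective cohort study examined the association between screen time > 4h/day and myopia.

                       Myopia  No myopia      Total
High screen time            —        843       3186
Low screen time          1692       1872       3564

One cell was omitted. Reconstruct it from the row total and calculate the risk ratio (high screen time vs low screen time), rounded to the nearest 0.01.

The missing cell is in the exposed row: 3186 − 843 = 2343.
So a = 2343, b = 843, c = 1692, d = 1872.
RR = [a/(a+b)] / [c/(c+d)] = (2343/3186) / (1692/3564) = 0.73540/0.47475 = 1.54904

1.55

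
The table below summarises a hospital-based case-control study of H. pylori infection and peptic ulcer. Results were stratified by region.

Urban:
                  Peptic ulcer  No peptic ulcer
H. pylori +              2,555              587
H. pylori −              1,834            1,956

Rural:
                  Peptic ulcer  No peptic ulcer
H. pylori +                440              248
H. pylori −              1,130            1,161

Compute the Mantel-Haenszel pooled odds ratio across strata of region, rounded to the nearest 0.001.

3.579

OR_MH = Σ(aᵢdᵢ/nᵢ) / Σ(bᵢcᵢ/nᵢ), where nᵢ is the stratum total.
Stratum 1 (Urban): n = 6932; a·d/n = 2555·1956/6932 = 720.9435; b·c/n = 587·1834/6932 = 155.3027
Stratum 2 (Rural): n = 2979; a·d/n = 440·1161/2979 = 171.4804; b·c/n = 248·1130/2979 = 94.0718
OR_MH = (720.9435 + 171.4804) / (155.3027 + 94.0718) = 892.4238 / 249.3745 = 3.57865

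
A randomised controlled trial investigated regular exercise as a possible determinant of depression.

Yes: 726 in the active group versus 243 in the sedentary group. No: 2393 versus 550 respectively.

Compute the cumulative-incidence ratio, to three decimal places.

From the description: a = 726, b = 2393, c = 243, d = 550.
Risk in exposed = 726/3119 = 0.23277; risk in unexposed = 243/793 = 0.30643.
RR = 0.23277 / 0.30643 = 0.75961
The risk is 24% lower among the exposed than among the unexposed.

0.760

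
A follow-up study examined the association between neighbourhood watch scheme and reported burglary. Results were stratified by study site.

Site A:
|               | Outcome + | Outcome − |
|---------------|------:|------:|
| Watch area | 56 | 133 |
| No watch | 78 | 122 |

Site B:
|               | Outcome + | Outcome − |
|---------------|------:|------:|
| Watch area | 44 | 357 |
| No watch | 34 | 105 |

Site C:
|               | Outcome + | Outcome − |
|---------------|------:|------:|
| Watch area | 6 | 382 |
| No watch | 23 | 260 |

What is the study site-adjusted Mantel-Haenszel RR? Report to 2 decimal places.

0.56

RR_MH = Σ(aᵢ·n₀ᵢ/nᵢ) / Σ(cᵢ·n₁ᵢ/nᵢ), with n₁ᵢ = aᵢ+bᵢ (exposed), n₀ᵢ = cᵢ+dᵢ (unexposed), nᵢ = n₁ᵢ+n₀ᵢ.
Stratum 1 (Site A): n₁ = 189, n₀ = 200, n = 389; a·n₀/n = 56·200/389 = 28.7918; c·n₁/n = 78·189/389 = 37.8972
Stratum 2 (Site B): n₁ = 401, n₀ = 139, n = 540; a·n₀/n = 44·139/540 = 11.3259; c·n₁/n = 34·401/540 = 25.2481
Stratum 3 (Site C): n₁ = 388, n₀ = 283, n = 671; a·n₀/n = 6·283/671 = 2.5306; c·n₁/n = 23·388/671 = 13.2996
RR_MH = (28.7918 + 11.3259 + 2.5306) / (37.8972 + 25.2481 + 13.2996) = 42.6483 / 76.4449 = 0.55790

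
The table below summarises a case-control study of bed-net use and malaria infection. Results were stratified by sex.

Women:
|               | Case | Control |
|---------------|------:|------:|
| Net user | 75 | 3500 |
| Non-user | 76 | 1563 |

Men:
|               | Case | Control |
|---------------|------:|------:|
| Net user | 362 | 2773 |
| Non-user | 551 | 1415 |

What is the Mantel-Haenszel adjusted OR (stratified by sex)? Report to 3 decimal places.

OR_MH = Σ(aᵢdᵢ/nᵢ) / Σ(bᵢcᵢ/nᵢ), where nᵢ is the stratum total.
Stratum 1 (Women): n = 5214; a·d/n = 75·1563/5214 = 22.4827; b·c/n = 3500·76/5214 = 51.0165
Stratum 2 (Men): n = 5101; a·d/n = 362·1415/5101 = 100.4176; b·c/n = 2773·551/5101 = 299.5340
OR_MH = (22.4827 + 100.4176) / (51.0165 + 299.5340) = 122.9003 / 350.5505 = 0.35059

0.351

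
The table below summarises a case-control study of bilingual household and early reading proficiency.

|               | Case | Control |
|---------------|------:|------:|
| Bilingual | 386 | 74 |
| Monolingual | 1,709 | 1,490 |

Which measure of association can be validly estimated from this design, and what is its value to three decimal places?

4.548

Cells: a = 386, b = 74, c = 1709, d = 1490.
This is a case-control study: participants were sampled on outcome status, so risks in the source population cannot be estimated directly — relative risk is not valid here. The odds ratio is the appropriate measure.
OR = (a·d)/(b·c) = (386 × 1490) / (74 × 1709) = 575140 / 126466 = 4.54778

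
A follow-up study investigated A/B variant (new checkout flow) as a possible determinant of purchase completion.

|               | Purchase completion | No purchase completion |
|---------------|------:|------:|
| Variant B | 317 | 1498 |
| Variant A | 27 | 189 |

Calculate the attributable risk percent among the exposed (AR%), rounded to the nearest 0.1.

28.4

Cells: a = 317, b = 1498, c = 27, d = 189.
Risk in exposed = 317/1815 = 0.17466; risk in unexposed = 27/216 = 0.12500.
RR = 0.17466/0.12500 = 1.39725
AR% = (RR − 1)/RR × 100 = (1.39725 − 1)/1.39725 × 100 = 28.4306%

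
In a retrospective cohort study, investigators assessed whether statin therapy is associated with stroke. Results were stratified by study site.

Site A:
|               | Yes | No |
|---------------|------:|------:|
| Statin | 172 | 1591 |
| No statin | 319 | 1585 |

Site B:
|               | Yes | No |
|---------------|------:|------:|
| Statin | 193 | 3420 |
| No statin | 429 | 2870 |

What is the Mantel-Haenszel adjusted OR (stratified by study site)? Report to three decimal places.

0.441

OR_MH = Σ(aᵢdᵢ/nᵢ) / Σ(bᵢcᵢ/nᵢ), where nᵢ is the stratum total.
Stratum 1 (Site A): n = 3667; a·d/n = 172·1585/3667 = 74.3442; b·c/n = 1591·319/3667 = 138.4044
Stratum 2 (Site B): n = 6912; a·d/n = 193·2870/6912 = 80.1374; b·c/n = 3420·429/6912 = 212.2656
OR_MH = (74.3442 + 80.1374) / (138.4044 + 212.2656) = 154.4816 / 350.6700 = 0.44053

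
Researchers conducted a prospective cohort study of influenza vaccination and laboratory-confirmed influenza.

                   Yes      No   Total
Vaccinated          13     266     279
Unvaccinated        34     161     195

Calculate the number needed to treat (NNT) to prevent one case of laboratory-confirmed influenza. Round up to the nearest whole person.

8

Risk in treated group = 13/279 = 0.04659; risk in control = 34/195 = 0.17436.
Absolute risk reduction = 0.17436 − 0.04659 = 0.12776
NNT = 1 / ARR = 1 / 0.12776 = 7.827 → round up → 8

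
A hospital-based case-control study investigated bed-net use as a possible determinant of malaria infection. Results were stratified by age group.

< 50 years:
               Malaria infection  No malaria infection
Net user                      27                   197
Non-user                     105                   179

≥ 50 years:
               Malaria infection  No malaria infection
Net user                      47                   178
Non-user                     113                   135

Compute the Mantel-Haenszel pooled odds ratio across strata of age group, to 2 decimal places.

OR_MH = Σ(aᵢdᵢ/nᵢ) / Σ(bᵢcᵢ/nᵢ), where nᵢ is the stratum total.
Stratum 1 (< 50 years): n = 508; a·d/n = 27·179/508 = 9.5138; b·c/n = 197·105/508 = 40.7185
Stratum 2 (≥ 50 years): n = 473; a·d/n = 47·135/473 = 13.4144; b·c/n = 178·113/473 = 42.5243
OR_MH = (9.5138 + 13.4144) / (40.7185 + 42.5243) = 22.9282 / 83.2428 = 0.27544

0.28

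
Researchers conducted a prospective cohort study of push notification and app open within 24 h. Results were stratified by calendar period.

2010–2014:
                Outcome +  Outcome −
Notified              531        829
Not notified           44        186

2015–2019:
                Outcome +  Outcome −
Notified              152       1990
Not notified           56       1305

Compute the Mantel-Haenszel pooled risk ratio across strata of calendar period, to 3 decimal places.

1.890

RR_MH = Σ(aᵢ·n₀ᵢ/nᵢ) / Σ(cᵢ·n₁ᵢ/nᵢ), with n₁ᵢ = aᵢ+bᵢ (exposed), n₀ᵢ = cᵢ+dᵢ (unexposed), nᵢ = n₁ᵢ+n₀ᵢ.
Stratum 1 (2010–2014): n₁ = 1360, n₀ = 230, n = 1590; a·n₀/n = 531·230/1590 = 76.8113; c·n₁/n = 44·1360/1590 = 37.6352
Stratum 2 (2015–2019): n₁ = 2142, n₀ = 1361, n = 3503; a·n₀/n = 152·1361/3503 = 59.0557; c·n₁/n = 56·2142/3503 = 34.2426
RR_MH = (76.8113 + 59.0557) / (37.6352 + 34.2426) = 135.8670 / 71.8779 = 1.89025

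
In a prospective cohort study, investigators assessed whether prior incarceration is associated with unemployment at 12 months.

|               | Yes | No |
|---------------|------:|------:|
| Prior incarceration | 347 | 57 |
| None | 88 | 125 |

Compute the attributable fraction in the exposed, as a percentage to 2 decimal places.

Cells: a = 347, b = 57, c = 88, d = 125.
Risk in exposed = 347/404 = 0.85891; risk in unexposed = 88/213 = 0.41315.
RR = 0.85891/0.41315 = 2.07895
AR% = (RR − 1)/RR × 100 = (2.07895 − 1)/2.07895 × 100 = 51.8989%

51.90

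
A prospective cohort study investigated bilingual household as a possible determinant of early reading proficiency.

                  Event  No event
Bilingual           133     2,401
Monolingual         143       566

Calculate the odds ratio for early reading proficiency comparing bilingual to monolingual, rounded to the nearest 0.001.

Cells: a = 133, b = 2401, c = 143, d = 566.
OR = (a·d)/(b·c) = (133 × 566) / (2401 × 143) = 75278 / 343343 = 0.21925
Exposure is associated with lower odds of early reading proficiency (OR = 0.22 < 1).

0.219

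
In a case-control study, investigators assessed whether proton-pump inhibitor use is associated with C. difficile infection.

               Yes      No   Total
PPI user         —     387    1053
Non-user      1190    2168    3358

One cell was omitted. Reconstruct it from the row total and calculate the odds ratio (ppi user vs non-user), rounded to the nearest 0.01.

3.14

The missing cell is in the exposed row: 1053 − 387 = 666.
So a = 666, b = 387, c = 1190, d = 2168.
OR = (a·d)/(b·c) = (666 × 2168) / (387 × 1190) = 1443888 / 460530 = 3.13527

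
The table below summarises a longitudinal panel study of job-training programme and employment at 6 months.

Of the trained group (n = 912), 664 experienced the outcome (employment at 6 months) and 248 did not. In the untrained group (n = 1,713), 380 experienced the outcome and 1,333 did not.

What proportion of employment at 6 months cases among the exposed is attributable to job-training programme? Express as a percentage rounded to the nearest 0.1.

69.5

From the description: a = 664, b = 248, c = 380, d = 1333.
Risk in exposed = 664/912 = 0.72807; risk in unexposed = 380/1713 = 0.22183.
RR = 0.72807/0.22183 = 3.28206
AR% = (RR − 1)/RR × 100 = (3.28206 − 1)/3.28206 × 100 = 69.5314%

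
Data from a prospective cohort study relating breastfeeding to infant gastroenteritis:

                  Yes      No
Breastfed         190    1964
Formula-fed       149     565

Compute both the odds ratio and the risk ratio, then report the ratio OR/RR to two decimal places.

0.87

Cells: a = 190, b = 1964, c = 149, d = 565.
OR = (190·565)/(1964·149) = 107350/292636 = 0.36684
Risk in exposed = 190/2154 = 0.08821; risk in unexposed = 149/714 = 0.20868; RR = 0.42269
OR/RR = 0.36684 / 0.42269 = 0.86787
The outcome is not rare, so the OR lies further from 1 than the RR.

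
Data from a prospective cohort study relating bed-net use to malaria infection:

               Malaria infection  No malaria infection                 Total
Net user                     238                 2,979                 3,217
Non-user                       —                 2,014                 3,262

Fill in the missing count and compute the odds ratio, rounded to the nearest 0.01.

0.13

The missing cell is in the unexposed row: 3262 − 2014 = 1248.
So a = 238, b = 2979, c = 1248, d = 2014.
OR = (a·d)/(b·c) = (238 × 2014) / (2979 × 1248) = 479332 / 3717792 = 0.12893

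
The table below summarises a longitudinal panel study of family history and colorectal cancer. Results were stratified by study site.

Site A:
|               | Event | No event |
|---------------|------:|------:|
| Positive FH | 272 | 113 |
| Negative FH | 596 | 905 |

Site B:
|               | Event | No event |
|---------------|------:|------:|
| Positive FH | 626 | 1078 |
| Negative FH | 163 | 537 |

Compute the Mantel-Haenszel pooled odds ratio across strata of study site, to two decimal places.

OR_MH = Σ(aᵢdᵢ/nᵢ) / Σ(bᵢcᵢ/nᵢ), where nᵢ is the stratum total.
Stratum 1 (Site A): n = 1886; a·d/n = 272·905/1886 = 130.5196; b·c/n = 113·596/1886 = 35.7094
Stratum 2 (Site B): n = 2404; a·d/n = 626·537/2404 = 139.8344; b·c/n = 1078·163/2404 = 73.0923
OR_MH = (130.5196 + 139.8344) / (35.7094 + 73.0923) = 270.3541 / 108.8018 = 2.48483

2.48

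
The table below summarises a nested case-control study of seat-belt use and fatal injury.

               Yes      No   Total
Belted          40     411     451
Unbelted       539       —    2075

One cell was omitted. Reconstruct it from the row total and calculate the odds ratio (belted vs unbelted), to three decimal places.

0.277

The missing cell is in the unexposed row: 2075 − 539 = 1536.
So a = 40, b = 411, c = 539, d = 1536.
OR = (a·d)/(b·c) = (40 × 1536) / (411 × 539) = 61440 / 221529 = 0.27735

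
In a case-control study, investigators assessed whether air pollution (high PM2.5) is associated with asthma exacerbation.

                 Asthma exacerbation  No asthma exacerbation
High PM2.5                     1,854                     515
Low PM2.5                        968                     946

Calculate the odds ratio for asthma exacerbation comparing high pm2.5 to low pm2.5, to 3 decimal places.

Cells: a = 1854, b = 515, c = 968, d = 946.
OR = (a·d)/(b·c) = (1854 × 946) / (515 × 968) = 1753884 / 498520 = 3.51818
The odds of asthma exacerbation are about 3.52 times as high in the high pm2.5 group.

3.518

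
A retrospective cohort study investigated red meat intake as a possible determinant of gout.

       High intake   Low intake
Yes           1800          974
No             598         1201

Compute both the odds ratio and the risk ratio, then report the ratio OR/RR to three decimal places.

2.214

Reading the table with exposure as columns: a = 1800 (High intake, case), b = 598 (High intake, non-case), c = 974 (Low intake, case), d = 1201.
OR = (1800·1201)/(598·974) = 2161800/582452 = 3.71155
Risk in exposed = 1800/2398 = 0.75063; risk in unexposed = 974/2175 = 0.44782; RR = 1.67619
OR/RR = 3.71155 / 1.67619 = 2.21428
The outcome is not rare, so the OR lies further from 1 than the RR.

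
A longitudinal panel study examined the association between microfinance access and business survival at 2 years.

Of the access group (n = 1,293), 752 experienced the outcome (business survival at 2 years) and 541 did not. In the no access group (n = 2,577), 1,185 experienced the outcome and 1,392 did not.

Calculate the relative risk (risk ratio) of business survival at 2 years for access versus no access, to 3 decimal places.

From the description: a = 752, b = 541, c = 1185, d = 1392.
Risk in exposed = 752/1293 = 0.58159; risk in unexposed = 1185/2577 = 0.45984.
RR = 0.58159 / 0.45984 = 1.26478
The risk among the exposed is 1.26 times that among the unexposed.

1.265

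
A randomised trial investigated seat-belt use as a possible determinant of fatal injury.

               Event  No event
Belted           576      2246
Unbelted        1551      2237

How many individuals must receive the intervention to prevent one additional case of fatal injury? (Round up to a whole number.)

Risk in treated group = 576/2822 = 0.20411; risk in control = 1551/3788 = 0.40945.
Absolute risk reduction = 0.40945 − 0.20411 = 0.20534
NNT = 1 / ARR = 1 / 0.20534 = 4.870 → round up → 5

5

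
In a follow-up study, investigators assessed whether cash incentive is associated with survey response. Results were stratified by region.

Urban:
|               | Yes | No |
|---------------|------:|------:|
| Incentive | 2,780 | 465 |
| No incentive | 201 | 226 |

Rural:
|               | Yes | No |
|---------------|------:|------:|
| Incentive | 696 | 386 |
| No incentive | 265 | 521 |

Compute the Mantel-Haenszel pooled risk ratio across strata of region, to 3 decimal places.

RR_MH = Σ(aᵢ·n₀ᵢ/nᵢ) / Σ(cᵢ·n₁ᵢ/nᵢ), with n₁ᵢ = aᵢ+bᵢ (exposed), n₀ᵢ = cᵢ+dᵢ (unexposed), nᵢ = n₁ᵢ+n₀ᵢ.
Stratum 1 (Urban): n₁ = 3245, n₀ = 427, n = 3672; a·n₀/n = 2780·427/3672 = 323.2734; c·n₁/n = 201·3245/3672 = 177.6266
Stratum 2 (Rural): n₁ = 1082, n₀ = 786, n = 1868; a·n₀/n = 696·786/1868 = 292.8565; c·n₁/n = 265·1082/1868 = 153.4957
RR_MH = (323.2734 + 292.8565) / (177.6266 + 153.4957) = 616.1300 / 331.1224 = 1.86073

1.861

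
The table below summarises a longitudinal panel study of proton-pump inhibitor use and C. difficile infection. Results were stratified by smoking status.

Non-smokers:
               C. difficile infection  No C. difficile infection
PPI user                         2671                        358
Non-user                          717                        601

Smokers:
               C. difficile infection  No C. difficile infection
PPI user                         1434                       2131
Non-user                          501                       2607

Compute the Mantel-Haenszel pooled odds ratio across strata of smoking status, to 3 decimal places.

4.244

OR_MH = Σ(aᵢdᵢ/nᵢ) / Σ(bᵢcᵢ/nᵢ), where nᵢ is the stratum total.
Stratum 1 (Non-smokers): n = 4347; a·d/n = 2671·601/4347 = 369.2825; b·c/n = 358·717/4347 = 59.0490
Stratum 2 (Smokers): n = 6673; a·d/n = 1434·2607/6673 = 560.2335; b·c/n = 2131·501/6673 = 159.9927
OR_MH = (369.2825 + 560.2335) / (59.0490 + 159.9927) = 929.5160 / 219.0417 = 4.24356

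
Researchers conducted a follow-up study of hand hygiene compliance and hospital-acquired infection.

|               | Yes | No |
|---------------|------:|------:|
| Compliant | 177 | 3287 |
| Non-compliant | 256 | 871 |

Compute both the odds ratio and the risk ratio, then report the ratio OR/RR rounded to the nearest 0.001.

0.814

Cells: a = 177, b = 3287, c = 256, d = 871.
OR = (177·871)/(3287·256) = 154167/841472 = 0.18321
Risk in exposed = 177/3464 = 0.05110; risk in unexposed = 256/1127 = 0.22715; RR = 0.22495
OR/RR = 0.18321 / 0.22495 = 0.81446
The outcome is not rare, so the OR lies further from 1 than the RR.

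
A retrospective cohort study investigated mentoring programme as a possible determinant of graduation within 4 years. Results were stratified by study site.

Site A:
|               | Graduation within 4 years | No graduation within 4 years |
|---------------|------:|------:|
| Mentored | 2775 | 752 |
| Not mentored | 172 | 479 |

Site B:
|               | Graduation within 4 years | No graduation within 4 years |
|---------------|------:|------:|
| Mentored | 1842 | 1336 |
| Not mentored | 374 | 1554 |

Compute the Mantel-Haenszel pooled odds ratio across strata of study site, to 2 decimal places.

OR_MH = Σ(aᵢdᵢ/nᵢ) / Σ(bᵢcᵢ/nᵢ), where nᵢ is the stratum total.
Stratum 1 (Site A): n = 4178; a·d/n = 2775·479/4178 = 318.1486; b·c/n = 752·172/4178 = 30.9584
Stratum 2 (Site B): n = 5106; a·d/n = 1842·1554/5106 = 560.6087; b·c/n = 1336·374/5106 = 97.8582
OR_MH = (318.1486 + 560.6087) / (30.9584 + 97.8582) = 878.7573 / 128.8166 = 6.82177

6.82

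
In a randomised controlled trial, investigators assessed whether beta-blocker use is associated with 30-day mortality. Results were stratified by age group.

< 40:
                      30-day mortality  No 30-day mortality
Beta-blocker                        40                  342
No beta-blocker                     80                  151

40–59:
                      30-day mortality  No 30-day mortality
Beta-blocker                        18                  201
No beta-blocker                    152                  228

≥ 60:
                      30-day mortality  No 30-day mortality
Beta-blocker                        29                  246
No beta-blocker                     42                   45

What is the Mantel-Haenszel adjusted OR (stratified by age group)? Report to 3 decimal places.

OR_MH = Σ(aᵢdᵢ/nᵢ) / Σ(bᵢcᵢ/nᵢ), where nᵢ is the stratum total.
Stratum 1 (< 40): n = 613; a·d/n = 40·151/613 = 9.8532; b·c/n = 342·80/613 = 44.6330
Stratum 2 (40–59): n = 599; a·d/n = 18·228/599 = 6.8514; b·c/n = 201·152/599 = 51.0050
Stratum 3 (≥ 60): n = 362; a·d/n = 29·45/362 = 3.6050; b·c/n = 246·42/362 = 28.5414
OR_MH = (9.8532 + 6.8514 + 3.6050) / (44.6330 + 51.0050 + 28.5414) = 20.3096 / 124.1794 = 0.16355

0.164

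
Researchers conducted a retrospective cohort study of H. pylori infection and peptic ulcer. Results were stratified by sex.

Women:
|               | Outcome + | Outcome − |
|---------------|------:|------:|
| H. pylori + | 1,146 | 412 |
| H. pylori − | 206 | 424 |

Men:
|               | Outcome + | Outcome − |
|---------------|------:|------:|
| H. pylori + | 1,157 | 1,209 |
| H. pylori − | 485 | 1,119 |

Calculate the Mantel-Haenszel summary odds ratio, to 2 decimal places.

OR_MH = Σ(aᵢdᵢ/nᵢ) / Σ(bᵢcᵢ/nᵢ), where nᵢ is the stratum total.
Stratum 1 (Women): n = 2188; a·d/n = 1146·424/2188 = 222.0768; b·c/n = 412·206/2188 = 38.7898
Stratum 2 (Men): n = 3970; a·d/n = 1157·1119/3970 = 326.1166; b·c/n = 1209·485/3970 = 147.6990
OR_MH = (222.0768 + 326.1166) / (38.7898 + 147.6990) = 548.1934 / 186.4888 = 2.93955

2.94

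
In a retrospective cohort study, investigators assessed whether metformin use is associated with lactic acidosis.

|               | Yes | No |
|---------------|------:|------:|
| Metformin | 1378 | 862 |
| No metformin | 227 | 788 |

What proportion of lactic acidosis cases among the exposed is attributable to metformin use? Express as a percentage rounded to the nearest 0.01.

63.65

Cells: a = 1378, b = 862, c = 227, d = 788.
Risk in exposed = 1378/2240 = 0.61518; risk in unexposed = 227/1015 = 0.22365.
RR = 0.61518/0.22365 = 2.75069
AR% = (RR − 1)/RR × 100 = (2.75069 − 1)/2.75069 × 100 = 63.6455%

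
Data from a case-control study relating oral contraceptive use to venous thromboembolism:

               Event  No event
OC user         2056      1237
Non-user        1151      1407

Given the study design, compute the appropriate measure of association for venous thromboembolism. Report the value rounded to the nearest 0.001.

2.032

Cells: a = 2056, b = 1237, c = 1151, d = 1407.
This is a case-control study: participants were sampled on outcome status, so risks in the source population cannot be estimated directly — relative risk is not valid here. The odds ratio is the appropriate measure.
OR = (a·d)/(b·c) = (2056 × 1407) / (1237 × 1151) = 2892792 / 1423787 = 2.03176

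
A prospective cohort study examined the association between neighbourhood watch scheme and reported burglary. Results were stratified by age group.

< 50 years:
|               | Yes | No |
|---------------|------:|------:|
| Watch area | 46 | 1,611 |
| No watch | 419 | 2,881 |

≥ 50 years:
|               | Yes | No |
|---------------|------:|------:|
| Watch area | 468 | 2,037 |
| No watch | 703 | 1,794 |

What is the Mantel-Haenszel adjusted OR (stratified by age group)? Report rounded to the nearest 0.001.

0.461

OR_MH = Σ(aᵢdᵢ/nᵢ) / Σ(bᵢcᵢ/nᵢ), where nᵢ is the stratum total.
Stratum 1 (< 50 years): n = 4957; a·d/n = 46·2881/4957 = 26.7351; b·c/n = 1611·419/4957 = 136.1729
Stratum 2 (≥ 50 years): n = 5002; a·d/n = 468·1794/5002 = 167.8513; b·c/n = 2037·703/5002 = 286.2877
OR_MH = (26.7351 + 167.8513) / (136.1729 + 286.2877) = 194.5864 / 422.4606 = 0.46060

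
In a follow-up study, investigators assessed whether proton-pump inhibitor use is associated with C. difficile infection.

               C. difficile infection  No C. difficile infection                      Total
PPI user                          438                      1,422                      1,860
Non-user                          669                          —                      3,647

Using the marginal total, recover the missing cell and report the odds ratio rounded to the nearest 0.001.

The missing cell is in the unexposed row: 3647 − 669 = 2978.
So a = 438, b = 1422, c = 669, d = 2978.
OR = (a·d)/(b·c) = (438 × 2978) / (1422 × 669) = 1304364 / 951318 = 1.37111

1.371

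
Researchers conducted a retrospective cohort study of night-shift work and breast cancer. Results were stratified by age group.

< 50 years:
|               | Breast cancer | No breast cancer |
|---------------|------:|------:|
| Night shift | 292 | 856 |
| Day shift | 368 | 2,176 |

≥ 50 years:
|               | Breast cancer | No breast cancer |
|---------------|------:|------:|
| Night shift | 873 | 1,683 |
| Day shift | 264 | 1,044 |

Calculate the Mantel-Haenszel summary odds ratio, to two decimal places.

OR_MH = Σ(aᵢdᵢ/nᵢ) / Σ(bᵢcᵢ/nᵢ), where nᵢ is the stratum total.
Stratum 1 (< 50 years): n = 3692; a·d/n = 292·2176/3692 = 172.0997; b·c/n = 856·368/3692 = 85.3218
Stratum 2 (≥ 50 years): n = 3864; a·d/n = 873·1044/3864 = 235.8727; b·c/n = 1683·264/3864 = 114.9876
OR_MH = (172.0997 + 235.8727) / (85.3218 + 114.9876) = 407.9723 / 200.3094 = 2.03671

2.04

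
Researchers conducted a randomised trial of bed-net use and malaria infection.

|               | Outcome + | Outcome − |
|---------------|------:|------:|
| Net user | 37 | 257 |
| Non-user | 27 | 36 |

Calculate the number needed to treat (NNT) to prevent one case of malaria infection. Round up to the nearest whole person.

Risk in treated group = 37/294 = 0.12585; risk in control = 27/63 = 0.42857.
Absolute risk reduction = 0.42857 − 0.12585 = 0.30272
NNT = 1 / ARR = 1 / 0.30272 = 3.303 → round up → 4

4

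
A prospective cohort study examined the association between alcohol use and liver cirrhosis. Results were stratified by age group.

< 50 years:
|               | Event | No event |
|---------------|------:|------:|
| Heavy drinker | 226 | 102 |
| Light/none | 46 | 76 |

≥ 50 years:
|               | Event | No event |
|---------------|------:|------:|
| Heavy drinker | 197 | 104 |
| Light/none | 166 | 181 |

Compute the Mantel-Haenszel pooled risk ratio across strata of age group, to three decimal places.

1.507

RR_MH = Σ(aᵢ·n₀ᵢ/nᵢ) / Σ(cᵢ·n₁ᵢ/nᵢ), with n₁ᵢ = aᵢ+bᵢ (exposed), n₀ᵢ = cᵢ+dᵢ (unexposed), nᵢ = n₁ᵢ+n₀ᵢ.
Stratum 1 (< 50 years): n₁ = 328, n₀ = 122, n = 450; a·n₀/n = 226·122/450 = 61.2711; c·n₁/n = 46·328/450 = 33.5289
Stratum 2 (≥ 50 years): n₁ = 301, n₀ = 347, n = 648; a·n₀/n = 197·347/648 = 105.4923; c·n₁/n = 166·301/648 = 77.1080
RR_MH = (61.2711 + 105.4923) / (33.5289 + 77.1080) = 166.7634 / 110.6369 = 1.50730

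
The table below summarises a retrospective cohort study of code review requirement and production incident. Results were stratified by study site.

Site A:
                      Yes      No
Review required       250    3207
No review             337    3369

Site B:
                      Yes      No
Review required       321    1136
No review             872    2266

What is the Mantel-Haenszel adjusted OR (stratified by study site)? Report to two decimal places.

OR_MH = Σ(aᵢdᵢ/nᵢ) / Σ(bᵢcᵢ/nᵢ), where nᵢ is the stratum total.
Stratum 1 (Site A): n = 7163; a·d/n = 250·3369/7163 = 117.5834; b·c/n = 3207·337/7163 = 150.8808
Stratum 2 (Site B): n = 4595; a·d/n = 321·2266/4595 = 158.2995; b·c/n = 1136·872/4595 = 215.5804
OR_MH = (117.5834 + 158.2995) / (150.8808 + 215.5804) = 275.8829 / 366.4612 = 0.75283

0.75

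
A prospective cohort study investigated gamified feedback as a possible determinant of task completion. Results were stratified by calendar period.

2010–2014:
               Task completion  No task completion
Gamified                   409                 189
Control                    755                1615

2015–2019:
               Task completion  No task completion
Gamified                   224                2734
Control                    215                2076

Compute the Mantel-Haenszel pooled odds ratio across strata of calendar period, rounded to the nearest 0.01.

OR_MH = Σ(aᵢdᵢ/nᵢ) / Σ(bᵢcᵢ/nᵢ), where nᵢ is the stratum total.
Stratum 1 (2010–2014): n = 2968; a·d/n = 409·1615/2968 = 222.5522; b·c/n = 189·755/2968 = 48.0778
Stratum 2 (2015–2019): n = 5249; a·d/n = 224·2076/5249 = 88.5929; b·c/n = 2734·215/5249 = 111.9851
OR_MH = (222.5522 + 88.5929) / (48.0778 + 111.9851) = 311.1451 / 160.0630 = 1.94389

1.94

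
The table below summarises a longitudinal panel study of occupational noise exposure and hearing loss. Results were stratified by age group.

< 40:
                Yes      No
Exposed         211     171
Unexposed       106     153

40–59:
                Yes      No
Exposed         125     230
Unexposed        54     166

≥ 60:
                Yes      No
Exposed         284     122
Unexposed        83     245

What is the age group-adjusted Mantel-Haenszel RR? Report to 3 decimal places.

RR_MH = Σ(aᵢ·n₀ᵢ/nᵢ) / Σ(cᵢ·n₁ᵢ/nᵢ), with n₁ᵢ = aᵢ+bᵢ (exposed), n₀ᵢ = cᵢ+dᵢ (unexposed), nᵢ = n₁ᵢ+n₀ᵢ.
Stratum 1 (< 40): n₁ = 382, n₀ = 259, n = 641; a·n₀/n = 211·259/641 = 85.2559; c·n₁/n = 106·382/641 = 63.1700
Stratum 2 (40–59): n₁ = 355, n₀ = 220, n = 575; a·n₀/n = 125·220/575 = 47.8261; c·n₁/n = 54·355/575 = 33.3391
Stratum 3 (≥ 60): n₁ = 406, n₀ = 328, n = 734; a·n₀/n = 284·328/734 = 126.9101; c·n₁/n = 83·406/734 = 45.9101
RR_MH = (85.2559 + 47.8261 + 126.9101) / (63.1700 + 33.3391 + 45.9101) = 259.9920 / 142.4193 = 1.82554

1.826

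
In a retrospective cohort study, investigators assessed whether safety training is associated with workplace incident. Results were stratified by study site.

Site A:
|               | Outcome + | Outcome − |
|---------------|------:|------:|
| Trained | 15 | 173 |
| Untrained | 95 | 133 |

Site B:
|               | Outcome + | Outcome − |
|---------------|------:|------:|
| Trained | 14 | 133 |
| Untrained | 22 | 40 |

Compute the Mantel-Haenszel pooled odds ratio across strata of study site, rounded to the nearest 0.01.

OR_MH = Σ(aᵢdᵢ/nᵢ) / Σ(bᵢcᵢ/nᵢ), where nᵢ is the stratum total.
Stratum 1 (Site A): n = 416; a·d/n = 15·133/416 = 4.7957; b·c/n = 173·95/416 = 39.5072
Stratum 2 (Site B): n = 209; a·d/n = 14·40/209 = 2.6794; b·c/n = 133·22/209 = 14.0000
OR_MH = (4.7957 + 2.6794) / (39.5072 + 14.0000) = 7.4751 / 53.5072 = 0.13970

0.14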